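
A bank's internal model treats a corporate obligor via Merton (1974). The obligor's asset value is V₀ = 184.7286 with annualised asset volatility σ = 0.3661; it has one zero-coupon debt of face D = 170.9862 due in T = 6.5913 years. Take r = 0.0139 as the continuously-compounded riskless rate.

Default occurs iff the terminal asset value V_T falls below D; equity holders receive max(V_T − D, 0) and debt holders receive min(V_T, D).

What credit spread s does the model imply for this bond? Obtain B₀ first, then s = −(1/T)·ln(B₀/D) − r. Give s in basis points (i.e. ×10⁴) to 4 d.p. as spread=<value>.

spread=560.2338

d₁ = [ln(V₀/D) + (r + σ²/2)T] / (σ√T)
   = [ln(184.7286/170.9862) + (0.0139 + 0.5·0.3661²)·6.5913] / (0.3661·√6.5913)
   = [0.077305 + 0.533332] / 0.939908 = 0.649678
d₂ = d₁ − σ√T = 0.649678 − 0.939908 = -0.290230
N(d₁) = 0.742050,  N(d₂) = 0.385820,  e^(−rT) = 0.912453
E₀ = V₀·N(d₁) − D·e^(−rT)·N(d₂)
   = 184.7286·0.742050 − 170.9862·0.912453·0.385820 = 76.883396
B₀ = V₀ − E₀ = 184.7286 − 76.883396 = 107.845204
spread = −(1/T)·ln(B₀/D) − r = −(1/6.5913)·ln(107.845204/170.9862) − 0.0139 = 0.05602338
in basis points: 0.05602338 × 10⁴ = 560.2338 bp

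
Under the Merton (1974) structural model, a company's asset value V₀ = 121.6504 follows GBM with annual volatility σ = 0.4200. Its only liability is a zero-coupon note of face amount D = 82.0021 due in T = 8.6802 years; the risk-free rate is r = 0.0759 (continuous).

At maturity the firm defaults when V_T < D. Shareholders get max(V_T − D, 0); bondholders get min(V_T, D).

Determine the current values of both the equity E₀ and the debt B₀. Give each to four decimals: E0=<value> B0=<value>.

E0=87.9215 B0=33.7289

d₁ = [ln(V₀/D) + (r + σ²/2)T] / (σ√T)
   = [ln(121.6504/82.0021) + (0.0759 + 0.5·0.4200²)·8.6802] / (0.4200·√8.6802)
   = [0.394407 + 1.424421] / 1.237412 = 1.469865
d₂ = d₁ − σ√T = 1.469865 − 1.237412 = 0.232453
N(d₁) = 0.929201,  N(d₂) = 0.591907,  e^(−rT) = 0.517458
E₀ = V₀·N(d₁) − D·e^(−rT)·N(d₂)
   = 121.6504·0.929201 − 82.0021·0.517458·0.591907 = 87.921478
B₀ = V₀ − E₀ = 121.6504 − 87.921478 = 33.728922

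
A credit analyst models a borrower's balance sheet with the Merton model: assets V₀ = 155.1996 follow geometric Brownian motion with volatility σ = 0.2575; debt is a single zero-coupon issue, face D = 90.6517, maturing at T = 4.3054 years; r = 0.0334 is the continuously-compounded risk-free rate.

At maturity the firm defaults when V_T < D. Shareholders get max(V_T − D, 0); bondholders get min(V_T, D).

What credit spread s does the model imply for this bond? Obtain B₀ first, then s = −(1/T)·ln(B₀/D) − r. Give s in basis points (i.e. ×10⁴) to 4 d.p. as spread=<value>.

d₁ = [ln(V₀/D) + (r + σ²/2)T] / (σ√T)
   = [ln(155.1996/90.6517) + (0.0334 + 0.5·0.2575²)·4.3054] / (0.2575·√4.3054)
   = [0.537687 + 0.286538] / 0.534299 = 1.542630
d₂ = d₁ − σ√T = 1.542630 − 0.534299 = 1.008332
N(d₁) = 0.938540,  N(d₂) = 0.843352,  e^(−rT) = 0.866061
E₀ = V₀·N(d₁) − D·e^(−rT)·N(d₂)
   = 155.1996·0.938540 − 90.6517·0.866061·0.843352 = 79.449508
B₀ = V₀ − E₀ = 155.1996 − 79.449508 = 75.750092
spread = −(1/T)·ln(B₀/D) − r = −(1/4.3054)·ln(75.750092/90.6517) − 0.0334 = 0.00831158
in basis points: 0.00831158 × 10⁴ = 83.1158 bp

spread=83.1158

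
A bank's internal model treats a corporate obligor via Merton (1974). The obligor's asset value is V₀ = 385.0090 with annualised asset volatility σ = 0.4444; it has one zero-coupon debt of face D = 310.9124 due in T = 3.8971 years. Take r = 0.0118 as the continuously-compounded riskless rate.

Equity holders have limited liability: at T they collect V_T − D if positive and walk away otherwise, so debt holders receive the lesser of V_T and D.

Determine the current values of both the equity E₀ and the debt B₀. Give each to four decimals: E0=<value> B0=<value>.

d₁ = [ln(V₀/D) + (r + σ²/2)T] / (σ√T)
   = [ln(385.0090/310.9124) + (0.0118 + 0.5·0.4444²)·3.8971] / (0.4444·√3.8971)
   = [0.213756 + 0.430808] / 0.877293 = 0.734718
d₂ = d₁ − σ√T = 0.734718 − 0.877293 = -0.142575
N(d₁) = 0.768744,  N(d₂) = 0.443313,  e^(−rT) = 0.955056
E₀ = V₀·N(d₁) − D·e^(−rT)·N(d₂)
   = 385.0090·0.768744 − 310.9124·0.955056·0.443313 = 164.336817
B₀ = V₀ − E₀ = 385.0090 − 164.336817 = 220.672183

E0=164.3368 B0=220.6722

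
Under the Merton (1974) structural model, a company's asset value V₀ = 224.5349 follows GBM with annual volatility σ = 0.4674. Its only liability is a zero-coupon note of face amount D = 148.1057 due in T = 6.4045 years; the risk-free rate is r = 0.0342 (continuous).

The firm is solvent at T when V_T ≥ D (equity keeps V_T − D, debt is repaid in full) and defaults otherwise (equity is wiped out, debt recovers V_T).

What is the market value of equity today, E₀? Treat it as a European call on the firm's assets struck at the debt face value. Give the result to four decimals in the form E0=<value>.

d₁ = [ln(V₀/D) + (r + σ²/2)T] / (σ√T)
   = [ln(224.5349/148.1057) + (0.0342 + 0.5·0.4674²)·6.4045] / (0.4674·√6.4045)
   = [0.416105 + 0.918606] / 1.182854 = 1.128382
d₂ = d₁ − σ√T = 1.128382 − 1.182854 = -0.054473
N(d₁) = 0.870421,  N(d₂) = 0.478279,  e^(−rT) = 0.803294
E₀ = V₀·N(d₁) − D·e^(−rT)·N(d₂)
   = 224.5349·0.870421 − 148.1057·0.803294·0.478279 = 138.537734

E0=138.5377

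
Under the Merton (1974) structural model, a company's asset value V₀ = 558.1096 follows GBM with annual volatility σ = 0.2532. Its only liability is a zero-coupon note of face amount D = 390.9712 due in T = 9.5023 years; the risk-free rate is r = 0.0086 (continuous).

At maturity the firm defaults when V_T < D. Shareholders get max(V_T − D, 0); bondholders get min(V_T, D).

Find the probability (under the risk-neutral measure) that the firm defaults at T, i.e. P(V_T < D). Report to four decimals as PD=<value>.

PD=0.4323

d₁ = [ln(V₀/D) + (r + σ²/2)T] / (σ√T)
   = [ln(558.1096/390.9712) + (0.0086 + 0.5·0.2532²)·9.5023] / (0.2532·√9.5023)
   = [0.355921 + 0.386317] / 0.780509 = 0.950967
d₂ = d₁ − σ√T = 0.950967 − 0.780509 = 0.170458
risk-neutral PD = N(−d₂) = N(-0.170458) = 0.432325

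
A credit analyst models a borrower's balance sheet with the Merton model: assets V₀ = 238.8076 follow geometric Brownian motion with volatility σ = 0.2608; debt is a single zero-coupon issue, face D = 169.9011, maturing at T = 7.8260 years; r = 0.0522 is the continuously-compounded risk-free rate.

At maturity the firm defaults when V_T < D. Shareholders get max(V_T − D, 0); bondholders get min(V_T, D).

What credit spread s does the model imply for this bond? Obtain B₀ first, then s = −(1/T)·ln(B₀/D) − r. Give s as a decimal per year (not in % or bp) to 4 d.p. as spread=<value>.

d₁ = [ln(V₀/D) + (r + σ²/2)T] / (σ√T)
   = [ln(238.8076/169.9011) + (0.0522 + 0.5·0.2608²)·7.8260] / (0.2608·√7.8260)
   = [0.340442 + 0.674666] / 0.729588 = 1.391345
d₂ = d₁ − σ√T = 1.391345 − 0.729588 = 0.661757
N(d₁) = 0.917940,  N(d₂) = 0.745937,  e^(−rT) = 0.664635
E₀ = V₀·N(d₁) − D·e^(−rT)·N(d₂)
   = 238.8076·0.917940 − 169.9011·0.664635·0.745937 = 134.978127
B₀ = V₀ − E₀ = 238.8076 − 134.978127 = 103.829473
spread = −(1/T)·ln(B₀/D) − r = −(1/7.8260)·ln(103.829473/169.9011) − 0.0522 = 0.01072699

spread=0.0107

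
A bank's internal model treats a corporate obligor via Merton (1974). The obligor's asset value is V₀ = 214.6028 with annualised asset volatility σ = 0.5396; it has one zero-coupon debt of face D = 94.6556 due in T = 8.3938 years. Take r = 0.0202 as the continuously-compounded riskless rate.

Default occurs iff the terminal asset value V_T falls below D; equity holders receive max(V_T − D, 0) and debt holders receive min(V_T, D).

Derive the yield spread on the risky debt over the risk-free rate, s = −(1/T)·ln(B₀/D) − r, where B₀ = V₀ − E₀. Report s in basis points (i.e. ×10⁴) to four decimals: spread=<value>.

spread=509.5694

d₁ = [ln(V₀/D) + (r + σ²/2)T] / (σ√T)
   = [ln(214.6028/94.6556) + (0.0202 + 0.5·0.5396²)·8.3938] / (0.5396·√8.3938)
   = [0.818544 + 1.391558] / 1.563332 = 1.413713
d₂ = d₁ − σ√T = 1.413713 − 1.563332 = -0.149620
N(d₁) = 0.921277,  N(d₂) = 0.440532,  e^(−rT) = 0.844041
E₀ = V₀·N(d₁) − D·e^(−rT)·N(d₂)
   = 214.6028·0.921277 − 94.6556·0.844041·0.440532 = 162.513064
B₀ = V₀ − E₀ = 214.6028 − 162.513064 = 52.089736
spread = −(1/T)·ln(B₀/D) − r = −(1/8.3938)·ln(52.089736/94.6556) − 0.0202 = 0.05095694
in basis points: 0.05095694 × 10⁴ = 509.5694 bp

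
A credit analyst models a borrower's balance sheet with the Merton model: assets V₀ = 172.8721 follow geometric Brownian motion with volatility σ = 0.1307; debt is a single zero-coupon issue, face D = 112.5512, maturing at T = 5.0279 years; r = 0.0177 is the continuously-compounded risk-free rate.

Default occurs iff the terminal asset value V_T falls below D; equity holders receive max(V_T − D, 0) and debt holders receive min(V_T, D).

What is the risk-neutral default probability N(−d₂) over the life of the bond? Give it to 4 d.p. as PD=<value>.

PD=0.0525

d₁ = [ln(V₀/D) + (r + σ²/2)T] / (σ√T)
   = [ln(172.8721/112.5512) + (0.0177 + 0.5·0.1307²)·5.0279] / (0.1307·√5.0279)
   = [0.429144 + 0.131938] / 0.293068 = 1.914510
d₂ = d₁ − σ√T = 1.914510 − 0.293068 = 1.621441
risk-neutral PD = N(−d₂) = N(-1.621441) = 0.052462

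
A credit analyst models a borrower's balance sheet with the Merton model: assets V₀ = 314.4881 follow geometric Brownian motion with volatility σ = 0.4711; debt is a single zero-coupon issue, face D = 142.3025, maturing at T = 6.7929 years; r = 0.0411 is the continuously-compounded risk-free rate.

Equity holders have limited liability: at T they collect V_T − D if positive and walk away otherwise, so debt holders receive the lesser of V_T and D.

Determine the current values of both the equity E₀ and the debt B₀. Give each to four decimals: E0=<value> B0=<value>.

E0=228.1193 B0=86.3688

d₁ = [ln(V₀/D) + (r + σ²/2)T] / (σ√T)
   = [ln(314.4881/142.3025) + (0.0411 + 0.5·0.4711²)·6.7929] / (0.4711·√6.7929)
   = [0.792991 + 1.032980] / 1.227837 = 1.487145
d₂ = d₁ − σ√T = 1.487145 − 1.227837 = 0.259308
N(d₁) = 0.931512,  N(d₂) = 0.602301,  e^(−rT) = 0.756398
E₀ = V₀·N(d₁) − D·e^(−rT)·N(d₂)
   = 314.4881·0.931512 − 142.3025·0.756398·0.602301 = 228.119306
B₀ = V₀ − E₀ = 314.4881 − 228.119306 = 86.368794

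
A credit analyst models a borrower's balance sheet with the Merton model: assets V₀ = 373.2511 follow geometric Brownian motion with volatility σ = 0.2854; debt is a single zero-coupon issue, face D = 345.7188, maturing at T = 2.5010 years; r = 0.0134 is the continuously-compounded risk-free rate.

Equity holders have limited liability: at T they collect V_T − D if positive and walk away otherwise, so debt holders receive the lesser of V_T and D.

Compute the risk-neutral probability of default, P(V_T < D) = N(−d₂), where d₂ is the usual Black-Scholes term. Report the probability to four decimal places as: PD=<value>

PD=0.4927

d₁ = [ln(V₀/D) + (r + σ²/2)T] / (σ√T)
   = [ln(373.2511/345.7188) + (0.0134 + 0.5·0.2854²)·2.5010] / (0.2854·√2.5010)
   = [0.076626 + 0.135371] / 0.451347 = 0.469697
d₂ = d₁ − σ√T = 0.469697 − 0.451347 = 0.018349
risk-neutral PD = N(−d₂) = N(-0.018349) = 0.492680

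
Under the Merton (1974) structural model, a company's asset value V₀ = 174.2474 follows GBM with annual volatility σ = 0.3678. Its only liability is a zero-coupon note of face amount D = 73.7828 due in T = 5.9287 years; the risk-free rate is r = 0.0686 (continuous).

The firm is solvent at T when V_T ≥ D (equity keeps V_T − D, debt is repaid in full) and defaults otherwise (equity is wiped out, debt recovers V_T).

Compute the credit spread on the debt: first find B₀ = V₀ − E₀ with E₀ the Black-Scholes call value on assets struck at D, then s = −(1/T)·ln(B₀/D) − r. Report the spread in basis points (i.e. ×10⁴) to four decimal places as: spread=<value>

d₁ = [ln(V₀/D) + (r + σ²/2)T] / (σ√T)
   = [ln(174.2474/73.7828) + (0.0686 + 0.5·0.3678²)·5.9287] / (0.3678·√5.9287)
   = [0.859350 + 0.807717] / 0.895553 = 1.861494
d₂ = d₁ − σ√T = 1.861494 − 0.895553 = 0.965941
N(d₁) = 0.968663,  N(d₂) = 0.832963,  e^(−rT) = 0.665838
E₀ = V₀·N(d₁) − D·e^(−rT)·N(d₂)
   = 174.2474·0.968663 − 73.7828·0.665838·0.832963 = 127.865665
B₀ = V₀ − E₀ = 174.2474 − 127.865665 = 46.381735
spread = −(1/T)·ln(B₀/D) − r = −(1/5.9287)·ln(46.381735/73.7828) − 0.0686 = 0.00970045
in basis points: 0.00970045 × 10⁴ = 97.0045 bp

spread=97.0045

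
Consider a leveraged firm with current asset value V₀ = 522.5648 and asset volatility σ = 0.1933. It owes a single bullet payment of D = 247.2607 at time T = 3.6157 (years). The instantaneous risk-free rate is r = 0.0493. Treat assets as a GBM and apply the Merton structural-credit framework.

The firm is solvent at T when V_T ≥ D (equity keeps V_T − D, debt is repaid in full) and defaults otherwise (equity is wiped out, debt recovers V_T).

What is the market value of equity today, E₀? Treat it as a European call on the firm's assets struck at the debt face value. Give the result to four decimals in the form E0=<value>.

d₁ = [ln(V₀/D) + (r + σ²/2)T] / (σ√T)
   = [ln(522.5648/247.2607) + (0.0493 + 0.5·0.1933²)·3.6157] / (0.1933·√3.6157)
   = [0.748306 + 0.245804] / 0.367560 = 2.704621
d₂ = d₁ − σ√T = 2.704621 − 0.367560 = 2.337061
N(d₁) = 0.996581,  N(d₂) = 0.990282,  e^(−rT) = 0.836730
E₀ = V₀·N(d₁) − D·e^(−rT)·N(d₂)
   = 522.5648·0.996581 − 247.2607·0.836730·0.990282 = 315.898240

E0=315.8982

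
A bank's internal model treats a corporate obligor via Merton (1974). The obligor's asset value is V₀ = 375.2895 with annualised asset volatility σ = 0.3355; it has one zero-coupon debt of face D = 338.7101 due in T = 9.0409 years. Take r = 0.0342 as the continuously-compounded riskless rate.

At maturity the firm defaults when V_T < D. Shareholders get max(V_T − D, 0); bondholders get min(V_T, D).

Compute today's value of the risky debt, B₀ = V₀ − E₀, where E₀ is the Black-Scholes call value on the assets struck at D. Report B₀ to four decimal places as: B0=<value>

d₁ = [ln(V₀/D) + (r + σ²/2)T] / (σ√T)
   = [ln(375.2895/338.7101) + (0.0342 + 0.5·0.3355²)·9.0409] / (0.3355·√9.0409)
   = [0.102553 + 0.818022] / 1.008784 = 0.912559
d₂ = d₁ − σ√T = 0.912559 − 1.008784 = -0.096226
N(d₁) = 0.819263,  N(d₂) = 0.461671,  e^(−rT) = 0.734035
E₀ = V₀·N(d₁) − D·e^(−rT)·N(d₂)
   = 375.2895·0.819263 − 338.7101·0.734035·0.461671 = 192.677798
B₀ = V₀ − E₀ = 375.2895 − 192.677798 = 182.611702

B0=182.6117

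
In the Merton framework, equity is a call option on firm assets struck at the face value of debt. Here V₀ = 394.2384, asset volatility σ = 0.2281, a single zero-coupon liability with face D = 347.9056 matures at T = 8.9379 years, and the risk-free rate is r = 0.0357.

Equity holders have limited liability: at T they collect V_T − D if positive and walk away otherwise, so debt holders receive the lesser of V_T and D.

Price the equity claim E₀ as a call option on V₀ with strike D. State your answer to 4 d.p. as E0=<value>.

d₁ = [ln(V₀/D) + (r + σ²/2)T] / (σ√T)
   = [ln(394.2384/347.9056) + (0.0357 + 0.5·0.2281²)·8.9379] / (0.2281·√8.9379)
   = [0.125025 + 0.551601] / 0.681935 = 0.992214
d₂ = d₁ − σ√T = 0.992214 − 0.681935 = 0.310279
N(d₁) = 0.839453,  N(d₂) = 0.621825,  e^(−rT) = 0.726815
E₀ = V₀·N(d₁) − D·e^(−rT)·N(d₂)
   = 394.2384·0.839453 − 347.9056·0.726815·0.621825 = 173.708048

E0=173.7080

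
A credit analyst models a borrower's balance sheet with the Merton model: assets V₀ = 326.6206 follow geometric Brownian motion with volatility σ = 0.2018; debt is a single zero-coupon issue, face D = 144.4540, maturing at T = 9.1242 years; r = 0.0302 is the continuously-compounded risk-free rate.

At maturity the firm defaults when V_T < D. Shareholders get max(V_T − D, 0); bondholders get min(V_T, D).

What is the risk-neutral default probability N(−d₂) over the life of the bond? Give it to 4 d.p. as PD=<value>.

d₁ = [ln(V₀/D) + (r + σ²/2)T] / (σ√T)
   = [ln(326.6206/144.4540) + (0.0302 + 0.5·0.2018²)·9.1242] / (0.2018·√9.1242)
   = [0.815838 + 0.461334] / 0.609563 = 2.095227
d₂ = d₁ − σ√T = 2.095227 − 0.609563 = 1.485664
risk-neutral PD = N(−d₂) = N(-1.485664) = 0.068684

PD=0.0687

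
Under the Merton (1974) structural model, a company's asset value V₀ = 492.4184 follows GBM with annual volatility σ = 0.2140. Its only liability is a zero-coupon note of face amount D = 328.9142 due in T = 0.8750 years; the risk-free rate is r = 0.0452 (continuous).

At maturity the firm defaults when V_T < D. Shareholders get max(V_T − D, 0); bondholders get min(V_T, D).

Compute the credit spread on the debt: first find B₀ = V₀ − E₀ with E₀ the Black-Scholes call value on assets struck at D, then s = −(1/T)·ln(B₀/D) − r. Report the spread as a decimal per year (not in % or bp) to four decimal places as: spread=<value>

d₁ = [ln(V₀/D) + (r + σ²/2)T] / (σ√T)
   = [ln(492.4184/328.9142) + (0.0452 + 0.5·0.2140²)·0.8750] / (0.2140·√0.8750)
   = [0.403532 + 0.059586] / 0.200179 = 2.313521
d₂ = d₁ − σ√T = 2.313521 − 0.200179 = 2.113342
N(d₁) = 0.989653,  N(d₂) = 0.982714,  e^(−rT) = 0.961222
E₀ = V₀·N(d₁) − D·e^(−rT)·N(d₂)
   = 492.4184·0.989653 − 328.9142·0.961222·0.982714 = 176.628866
B₀ = V₀ − E₀ = 492.4184 − 176.628866 = 315.789534
spread = −(1/T)·ln(B₀/D) − r = −(1/0.8750)·ln(315.789534/328.9142) − 0.0452 = 0.00133825

spread=0.0013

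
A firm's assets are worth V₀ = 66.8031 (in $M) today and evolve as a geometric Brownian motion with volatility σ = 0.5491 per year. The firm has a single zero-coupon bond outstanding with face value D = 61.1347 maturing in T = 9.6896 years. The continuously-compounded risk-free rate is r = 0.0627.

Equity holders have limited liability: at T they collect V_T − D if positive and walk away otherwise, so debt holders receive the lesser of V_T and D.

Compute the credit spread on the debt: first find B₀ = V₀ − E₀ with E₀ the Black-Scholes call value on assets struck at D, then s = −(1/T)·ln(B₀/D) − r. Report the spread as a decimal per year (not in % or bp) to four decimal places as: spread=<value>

spread=0.0646

d₁ = [ln(V₀/D) + (r + σ²/2)T] / (σ√T)
   = [ln(66.8031/61.1347) + (0.0627 + 0.5·0.5491²)·9.6896] / (0.5491·√9.6896)
   = [0.088670 + 2.068297] / 1.709245 = 1.261941
d₂ = d₁ − σ√T = 1.261941 − 1.709245 = -0.447304
N(d₁) = 0.896515,  N(d₂) = 0.327328,  e^(−rT) = 0.544690
E₀ = V₀·N(d₁) − D·e^(−rT)·N(d₂)
   = 66.8031·0.896515 − 61.1347·0.544690·0.327328 = 48.990139
B₀ = V₀ − E₀ = 66.8031 − 48.990139 = 17.812961
spread = −(1/T)·ln(B₀/D) − r = −(1/9.6896)·ln(17.812961/61.1347) − 0.0627 = 0.06456565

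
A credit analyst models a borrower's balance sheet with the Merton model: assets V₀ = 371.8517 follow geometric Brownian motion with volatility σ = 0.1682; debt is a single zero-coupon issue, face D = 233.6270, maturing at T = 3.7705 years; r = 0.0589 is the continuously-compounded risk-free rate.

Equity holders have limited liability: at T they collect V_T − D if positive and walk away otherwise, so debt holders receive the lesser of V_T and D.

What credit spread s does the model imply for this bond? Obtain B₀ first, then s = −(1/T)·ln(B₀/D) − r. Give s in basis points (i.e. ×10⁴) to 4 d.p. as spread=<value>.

spread=7.7624

d₁ = [ln(V₀/D) + (r + σ²/2)T] / (σ√T)
   = [ln(371.8517/233.6270) + (0.0589 + 0.5·0.1682²)·3.7705] / (0.1682·√3.7705)
   = [0.464769 + 0.275419] / 0.326607 = 2.266295
d₂ = d₁ − σ√T = 2.266295 − 0.326607 = 1.939688
N(d₁) = 0.988283,  N(d₂) = 0.973791,  e^(−rT) = 0.800849
E₀ = V₀·N(d₁) − D·e^(−rT)·N(d₂)
   = 371.8517·0.988283 − 233.6270·0.800849·0.973791 = 185.298481
B₀ = V₀ − E₀ = 371.8517 − 185.298481 = 186.553219
spread = −(1/T)·ln(B₀/D) − r = −(1/3.7705)·ln(186.553219/233.6270) − 0.0589 = 0.00077624
in basis points: 0.00077624 × 10⁴ = 7.7624 bp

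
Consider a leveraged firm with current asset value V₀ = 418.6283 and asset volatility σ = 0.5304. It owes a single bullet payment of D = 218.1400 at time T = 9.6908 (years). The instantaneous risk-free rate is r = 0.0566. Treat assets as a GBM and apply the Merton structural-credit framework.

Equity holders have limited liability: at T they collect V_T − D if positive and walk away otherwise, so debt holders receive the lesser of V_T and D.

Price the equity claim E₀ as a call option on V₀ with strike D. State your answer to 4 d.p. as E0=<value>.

d₁ = [ln(V₀/D) + (r + σ²/2)T] / (σ√T)
   = [ln(418.6283/218.1400) + (0.0566 + 0.5·0.5304²)·9.6908] / (0.5304·√9.6908)
   = [0.651846 + 1.911627] / 1.651138 = 1.552550
d₂ = d₁ − σ√T = 1.552550 − 1.651138 = -0.098588
N(d₁) = 0.939735,  N(d₂) = 0.460733,  e^(−rT) = 0.577816
E₀ = V₀·N(d₁) − D·e^(−rT)·N(d₂)
   = 418.6283·0.939735 − 218.1400·0.577816·0.460733 = 335.326533

E0=335.3265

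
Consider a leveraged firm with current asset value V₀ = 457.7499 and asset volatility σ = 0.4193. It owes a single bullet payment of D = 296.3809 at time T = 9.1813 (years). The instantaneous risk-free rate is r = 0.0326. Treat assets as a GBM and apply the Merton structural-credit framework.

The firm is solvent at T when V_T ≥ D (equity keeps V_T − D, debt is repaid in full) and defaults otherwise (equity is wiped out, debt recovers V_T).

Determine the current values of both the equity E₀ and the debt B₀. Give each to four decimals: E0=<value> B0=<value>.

d₁ = [ln(V₀/D) + (r + σ²/2)T] / (σ√T)
   = [ln(457.7499/296.3809) + (0.0326 + 0.5·0.4193²)·9.1813] / (0.4193·√9.1813)
   = [0.434678 + 1.106404] / 1.270507 = 1.212966
d₂ = d₁ − σ√T = 1.212966 − 1.270507 = -0.057541
N(d₁) = 0.887429,  N(d₂) = 0.477057,  e^(−rT) = 0.741329
E₀ = V₀·N(d₁) − D·e^(−rT)·N(d₂)
   = 457.7499·0.887429 − 296.3809·0.741329·0.477057 = 301.403314
B₀ = V₀ − E₀ = 457.7499 − 301.403314 = 156.346586

E0=301.4033 B0=156.3466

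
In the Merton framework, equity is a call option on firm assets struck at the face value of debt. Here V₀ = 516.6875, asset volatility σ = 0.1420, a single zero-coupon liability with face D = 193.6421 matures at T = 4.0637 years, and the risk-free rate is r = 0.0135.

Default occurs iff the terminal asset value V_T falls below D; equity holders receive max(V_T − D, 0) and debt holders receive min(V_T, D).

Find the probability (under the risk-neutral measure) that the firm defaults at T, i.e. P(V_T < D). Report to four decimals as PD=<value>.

d₁ = [ln(V₀/D) + (r + σ²/2)T] / (σ√T)
   = [ln(516.6875/193.6421) + (0.0135 + 0.5·0.1420²)·4.0637] / (0.1420·√4.0637)
   = [0.981427 + 0.095830] / 0.286252 = 3.763311
d₂ = d₁ − σ√T = 3.763311 − 0.286252 = 3.477058
risk-neutral PD = N(−d₂) = N(-3.477058) = 0.000253

PD=0.0003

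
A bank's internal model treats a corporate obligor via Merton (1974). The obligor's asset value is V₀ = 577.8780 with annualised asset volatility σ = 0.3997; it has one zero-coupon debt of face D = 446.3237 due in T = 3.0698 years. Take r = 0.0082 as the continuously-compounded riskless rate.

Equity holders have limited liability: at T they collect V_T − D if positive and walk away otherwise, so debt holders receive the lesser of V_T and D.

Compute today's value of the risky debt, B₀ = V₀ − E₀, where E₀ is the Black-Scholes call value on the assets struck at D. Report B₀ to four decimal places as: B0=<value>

B0=357.2004

d₁ = [ln(V₀/D) + (r + σ²/2)T] / (σ√T)
   = [ln(577.8780/446.3237) + (0.0082 + 0.5·0.3997²)·3.0698] / (0.3997·√3.0698)
   = [0.258318 + 0.270388] / 0.700308 = 0.754963
d₂ = d₁ − σ√T = 0.754963 − 0.700308 = 0.054654
N(d₁) = 0.774864,  N(d₂) = 0.521793,  e^(−rT) = 0.975142
E₀ = V₀·N(d₁) − D·e^(−rT)·N(d₂)
   = 577.8780·0.774864 − 446.3237·0.975142·0.521793 = 220.677579
B₀ = V₀ − E₀ = 577.8780 − 220.677579 = 357.200421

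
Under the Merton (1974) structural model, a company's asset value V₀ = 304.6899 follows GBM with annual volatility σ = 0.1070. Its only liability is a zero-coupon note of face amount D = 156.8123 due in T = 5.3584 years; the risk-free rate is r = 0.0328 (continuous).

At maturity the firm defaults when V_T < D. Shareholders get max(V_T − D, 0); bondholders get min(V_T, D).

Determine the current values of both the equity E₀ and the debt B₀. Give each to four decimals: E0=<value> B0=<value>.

d₁ = [ln(V₀/D) + (r + σ²/2)T] / (σ√T)
   = [ln(304.6899/156.8123) + (0.0328 + 0.5·0.1070²)·5.3584] / (0.1070·√5.3584)
   = [0.664245 + 0.206430] / 0.247686 = 3.515237
d₂ = d₁ − σ√T = 3.515237 − 0.247686 = 3.267551
N(d₁) = 0.999780,  N(d₂) = 0.999458,  e^(−rT) = 0.838823
E₀ = V₀·N(d₁) − D·e^(−rT)·N(d₂)
   = 304.6899·0.999780 − 156.8123·0.838823·0.999458 = 173.156544
B₀ = V₀ − E₀ = 304.6899 − 173.156544 = 131.533356

E0=173.1565 B0=131.5334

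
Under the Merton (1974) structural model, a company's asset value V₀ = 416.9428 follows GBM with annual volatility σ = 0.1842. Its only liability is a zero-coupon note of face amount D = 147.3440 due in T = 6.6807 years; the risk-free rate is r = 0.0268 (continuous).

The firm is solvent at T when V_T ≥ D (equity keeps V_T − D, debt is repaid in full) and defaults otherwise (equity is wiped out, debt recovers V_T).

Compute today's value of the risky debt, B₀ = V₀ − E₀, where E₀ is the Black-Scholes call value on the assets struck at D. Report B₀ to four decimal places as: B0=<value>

d₁ = [ln(V₀/D) + (r + σ²/2)T] / (σ√T)
   = [ln(416.9428/147.3440) + (0.0268 + 0.5·0.1842²)·6.6807] / (0.1842·√6.6807)
   = [1.040179 + 0.292380] / 0.476103 = 2.798889
d₂ = d₁ − σ√T = 2.798889 − 0.476103 = 2.322787
N(d₁) = 0.997436,  N(d₂) = 0.989905,  e^(−rT) = 0.836070
E₀ = V₀·N(d₁) − D·e^(−rT)·N(d₂)
   = 416.9428·0.997436 − 147.3440·0.836070·0.989905 = 293.927506
B₀ = V₀ − E₀ = 416.9428 − 293.927506 = 123.015294

B0=123.0153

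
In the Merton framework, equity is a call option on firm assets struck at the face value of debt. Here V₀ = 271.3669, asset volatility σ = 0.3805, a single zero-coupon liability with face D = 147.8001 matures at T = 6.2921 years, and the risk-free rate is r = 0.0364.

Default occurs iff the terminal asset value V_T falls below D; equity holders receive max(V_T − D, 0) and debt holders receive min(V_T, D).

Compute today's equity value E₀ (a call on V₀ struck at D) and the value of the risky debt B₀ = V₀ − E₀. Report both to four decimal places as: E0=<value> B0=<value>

E0=170.4997 B0=100.8672

d₁ = [ln(V₀/D) + (r + σ²/2)T] / (σ√T)
   = [ln(271.3669/147.8001) + (0.0364 + 0.5·0.3805²)·6.2921] / (0.3805·√6.2921)
   = [0.607611 + 0.684518] / 0.954448 = 1.353797
d₂ = d₁ − σ√T = 1.353797 − 0.954448 = 0.399349
N(d₁) = 0.912099,  N(d₂) = 0.655182,  e^(−rT) = 0.795303
E₀ = V₀·N(d₁) − D·e^(−rT)·N(d₂)
   = 271.3669·0.912099 − 147.8001·0.795303·0.655182 = 170.499708
B₀ = V₀ − E₀ = 271.3669 − 170.499708 = 100.867192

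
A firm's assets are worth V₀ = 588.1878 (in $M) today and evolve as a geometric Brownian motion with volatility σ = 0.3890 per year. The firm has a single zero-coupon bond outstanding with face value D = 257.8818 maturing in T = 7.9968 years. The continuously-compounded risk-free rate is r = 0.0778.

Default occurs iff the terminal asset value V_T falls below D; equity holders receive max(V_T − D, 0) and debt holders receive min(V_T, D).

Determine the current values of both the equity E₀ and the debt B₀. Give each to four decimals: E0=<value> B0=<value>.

d₁ = [ln(V₀/D) + (r + σ²/2)T] / (σ√T)
   = [ln(588.1878/257.8818) + (0.0778 + 0.5·0.3890²)·7.9968] / (0.3890·√7.9968)
   = [0.824545 + 1.227193] / 1.100038 = 1.865152
d₂ = d₁ − σ√T = 1.865152 − 1.100038 = 0.765114
N(d₁) = 0.968920,  N(d₂) = 0.777898,  e^(−rT) = 0.536789
E₀ = V₀·N(d₁) − D·e^(−rT)·N(d₂)
   = 588.1878·0.968920 − 257.8818·0.536789·0.777898 = 462.224013
B₀ = V₀ − E₀ = 588.1878 − 462.224013 = 125.963787

E0=462.2240 B0=125.9638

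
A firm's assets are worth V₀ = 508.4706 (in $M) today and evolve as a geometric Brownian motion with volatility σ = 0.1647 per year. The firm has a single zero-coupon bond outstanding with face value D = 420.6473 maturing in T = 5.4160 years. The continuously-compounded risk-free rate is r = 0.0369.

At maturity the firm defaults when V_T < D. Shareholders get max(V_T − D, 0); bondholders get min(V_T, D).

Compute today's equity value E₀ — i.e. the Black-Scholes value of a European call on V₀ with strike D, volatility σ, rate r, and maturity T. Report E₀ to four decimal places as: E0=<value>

d₁ = [ln(V₀/D) + (r + σ²/2)T] / (σ√T)
   = [ln(508.4706/420.6473) + (0.0369 + 0.5·0.1647²)·5.4160] / (0.1647·√5.4160)
   = [0.189613 + 0.273308] / 0.383295 = 1.207740
d₂ = d₁ − σ√T = 1.207740 − 0.383295 = 0.824445
N(d₁) = 0.886426,  N(d₂) = 0.795157,  e^(−rT) = 0.818853
E₀ = V₀·N(d₁) − D·e^(−rT)·N(d₂)
   = 508.4706·0.886426 − 420.6473·0.818853·0.795157 = 176.831290

E0=176.8313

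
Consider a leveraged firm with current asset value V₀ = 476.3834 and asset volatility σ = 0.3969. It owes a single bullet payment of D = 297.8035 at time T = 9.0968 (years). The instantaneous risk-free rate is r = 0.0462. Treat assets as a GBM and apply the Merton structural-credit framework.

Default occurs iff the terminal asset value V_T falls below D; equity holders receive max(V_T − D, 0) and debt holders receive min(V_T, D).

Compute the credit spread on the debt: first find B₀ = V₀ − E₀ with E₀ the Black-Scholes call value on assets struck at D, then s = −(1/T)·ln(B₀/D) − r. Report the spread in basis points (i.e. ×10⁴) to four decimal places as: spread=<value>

d₁ = [ln(V₀/D) + (r + σ²/2)T] / (σ√T)
   = [ln(476.3834/297.8035) + (0.0462 + 0.5·0.3969²)·9.0968] / (0.3969·√9.0968)
   = [0.469789 + 1.136780] / 1.197086 = 1.342066
d₂ = d₁ − σ√T = 1.342066 − 1.197086 = 0.144980
N(d₁) = 0.910213,  N(d₂) = 0.557637,  e^(−rT) = 0.656868
E₀ = V₀·N(d₁) − D·e^(−rT)·N(d₂)
   = 476.3834·0.910213 − 297.8035·0.656868·0.557637 = 324.526692
B₀ = V₀ − E₀ = 476.3834 − 324.526692 = 151.856708
spread = −(1/T)·ln(B₀/D) − r = −(1/9.0968)·ln(151.856708/297.8035) − 0.0462 = 0.02783664
in basis points: 0.02783664 × 10⁴ = 278.3664 bp

spread=278.3664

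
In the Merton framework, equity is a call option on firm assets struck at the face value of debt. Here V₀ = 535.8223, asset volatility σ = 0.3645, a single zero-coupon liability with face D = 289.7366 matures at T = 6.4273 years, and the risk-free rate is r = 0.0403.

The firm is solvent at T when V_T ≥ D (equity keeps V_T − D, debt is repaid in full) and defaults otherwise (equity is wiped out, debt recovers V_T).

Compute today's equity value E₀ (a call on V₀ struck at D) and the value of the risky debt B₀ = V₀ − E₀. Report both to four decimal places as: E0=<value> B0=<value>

E0=339.8353 B0=195.9870

d₁ = [ln(V₀/D) + (r + σ²/2)T] / (σ√T)
   = [ln(535.8223/289.7366) + (0.0403 + 0.5·0.3645²)·6.4273] / (0.3645·√6.4273)
   = [0.614830 + 0.685987] / 0.924085 = 1.407681
d₂ = d₁ − σ√T = 1.407681 − 0.924085 = 0.483597
N(d₁) = 0.920387,  N(d₂) = 0.685664,  e^(−rT) = 0.771807
E₀ = V₀·N(d₁) − D·e^(−rT)·N(d₂)
   = 535.8223·0.920387 − 289.7366·0.771807·0.685664 = 339.835275
B₀ = V₀ − E₀ = 535.8223 − 339.835275 = 195.987025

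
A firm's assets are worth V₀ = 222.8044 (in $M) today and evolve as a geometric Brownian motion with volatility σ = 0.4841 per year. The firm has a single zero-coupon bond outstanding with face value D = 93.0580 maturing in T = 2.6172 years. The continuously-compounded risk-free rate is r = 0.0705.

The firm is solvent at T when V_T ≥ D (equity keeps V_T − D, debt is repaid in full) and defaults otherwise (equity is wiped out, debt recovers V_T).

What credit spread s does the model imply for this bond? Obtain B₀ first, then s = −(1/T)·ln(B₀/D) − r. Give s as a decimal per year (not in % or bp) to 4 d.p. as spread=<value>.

spread=0.0202

d₁ = [ln(V₀/D) + (r + σ²/2)T] / (σ√T)
   = [ln(222.8044/93.0580) + (0.0705 + 0.5·0.4841²)·2.6172] / (0.4841·√2.6172)
   = [0.873071 + 0.491187] / 0.783165 = 1.741979
d₂ = d₁ − σ√T = 1.741979 − 0.783165 = 0.958814
N(d₁) = 0.959244,  N(d₂) = 0.831174,  e^(−rT) = 0.831509
E₀ = V₀·N(d₁) − D·e^(−rT)·N(d₂)
   = 222.8044·0.959244 − 93.0580·0.831509·0.831174 = 149.408711
B₀ = V₀ − E₀ = 222.8044 − 149.408711 = 73.395689
spread = −(1/T)·ln(B₀/D) − r = −(1/2.6172)·ln(73.395689/93.0580) − 0.0705 = 0.02019148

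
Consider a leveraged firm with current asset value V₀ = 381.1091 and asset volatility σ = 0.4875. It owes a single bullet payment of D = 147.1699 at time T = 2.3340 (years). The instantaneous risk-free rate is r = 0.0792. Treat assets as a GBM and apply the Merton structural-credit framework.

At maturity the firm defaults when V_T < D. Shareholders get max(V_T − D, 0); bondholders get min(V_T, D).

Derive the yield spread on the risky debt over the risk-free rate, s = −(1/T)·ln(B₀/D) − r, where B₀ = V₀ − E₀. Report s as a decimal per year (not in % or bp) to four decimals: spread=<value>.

d₁ = [ln(V₀/D) + (r + σ²/2)T] / (σ√T)
   = [ln(381.1091/147.1699) + (0.0792 + 0.5·0.4875²)·2.3340] / (0.4875·√2.3340)
   = [0.951498 + 0.462198] / 0.744775 = 1.898151
d₂ = d₁ − σ√T = 1.898151 − 0.744775 = 1.153377
N(d₁) = 0.971162,  N(d₂) = 0.875622,  e^(−rT) = 0.831227
E₀ = V₀·N(d₁) − D·e^(−rT)·N(d₂)
   = 381.1091·0.971162 − 147.1699·0.831227·0.875622 = 263.002454
B₀ = V₀ − E₀ = 381.1091 − 263.002454 = 118.106646
spread = −(1/T)·ln(B₀/D) − r = −(1/2.3340)·ln(118.106646/147.1699) − 0.0792 = 0.01505866

spread=0.0151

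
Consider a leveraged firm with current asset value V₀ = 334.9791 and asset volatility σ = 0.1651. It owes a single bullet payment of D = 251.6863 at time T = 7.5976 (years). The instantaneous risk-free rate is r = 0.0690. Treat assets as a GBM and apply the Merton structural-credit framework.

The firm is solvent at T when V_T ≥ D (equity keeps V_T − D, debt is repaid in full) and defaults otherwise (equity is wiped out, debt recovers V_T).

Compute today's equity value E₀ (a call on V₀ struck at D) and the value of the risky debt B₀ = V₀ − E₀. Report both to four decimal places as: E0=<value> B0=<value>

E0=187.4743 B0=147.5048

d₁ = [ln(V₀/D) + (r + σ²/2)T] / (σ√T)
   = [ln(334.9791/251.6863) + (0.0690 + 0.5·0.1651²)·7.5976] / (0.1651·√7.5976)
   = [0.285885 + 0.627782] / 0.455077 = 2.007717
d₂ = d₁ − σ√T = 2.007717 − 0.455077 = 1.552640
N(d₁) = 0.977663,  N(d₂) = 0.939745,  e^(−rT) = 0.592008
E₀ = V₀·N(d₁) − D·e^(−rT)·N(d₂)
   = 334.9791·0.977663 − 251.6863·0.592008·0.939745 = 187.474330
B₀ = V₀ − E₀ = 334.9791 − 187.474330 = 147.504770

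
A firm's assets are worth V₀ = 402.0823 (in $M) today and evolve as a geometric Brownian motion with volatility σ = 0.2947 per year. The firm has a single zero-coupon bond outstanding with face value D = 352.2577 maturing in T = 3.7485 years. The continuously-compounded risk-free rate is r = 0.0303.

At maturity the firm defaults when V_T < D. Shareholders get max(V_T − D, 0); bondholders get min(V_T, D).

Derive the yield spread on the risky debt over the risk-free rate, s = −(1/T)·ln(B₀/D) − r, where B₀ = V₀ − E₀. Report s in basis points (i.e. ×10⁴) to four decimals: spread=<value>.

d₁ = [ln(V₀/D) + (r + σ²/2)T] / (σ√T)
   = [ln(402.0823/352.2577) + (0.0303 + 0.5·0.2947²)·3.7485] / (0.2947·√3.7485)
   = [0.132294 + 0.276355] / 0.570570 = 0.716211
d₂ = d₁ − σ√T = 0.716211 − 0.570570 = 0.145641
N(d₁) = 0.763069,  N(d₂) = 0.557898,  e^(−rT) = 0.892633
E₀ = V₀·N(d₁) − D·e^(−rT)·N(d₂)
   = 402.0823·0.763069 − 352.2577·0.892633·0.557898 = 131.393120
B₀ = V₀ − E₀ = 402.0823 − 131.393120 = 270.689180
spread = −(1/T)·ln(B₀/D) − r = −(1/3.7485)·ln(270.689180/352.2577) − 0.0303 = 0.03996592
in basis points: 0.03996592 × 10⁴ = 399.6592 bp

spread=399.6592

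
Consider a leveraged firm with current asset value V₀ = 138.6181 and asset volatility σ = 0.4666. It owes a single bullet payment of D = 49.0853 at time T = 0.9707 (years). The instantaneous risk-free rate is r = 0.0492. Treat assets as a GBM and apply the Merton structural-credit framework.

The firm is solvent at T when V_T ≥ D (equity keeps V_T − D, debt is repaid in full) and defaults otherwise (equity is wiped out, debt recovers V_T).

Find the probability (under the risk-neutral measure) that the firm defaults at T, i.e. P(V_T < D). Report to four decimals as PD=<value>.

d₁ = [ln(V₀/D) + (r + σ²/2)T] / (σ√T)
   = [ln(138.6181/49.0853) + (0.0492 + 0.5·0.4666²)·0.9707] / (0.4666·√0.9707)
   = [1.038163 + 0.153427] / 0.459713 = 2.592027
d₂ = d₁ − σ√T = 2.592027 − 0.459713 = 2.132313
risk-neutral PD = N(−d₂) = N(-2.132313) = 0.016491

PD=0.0165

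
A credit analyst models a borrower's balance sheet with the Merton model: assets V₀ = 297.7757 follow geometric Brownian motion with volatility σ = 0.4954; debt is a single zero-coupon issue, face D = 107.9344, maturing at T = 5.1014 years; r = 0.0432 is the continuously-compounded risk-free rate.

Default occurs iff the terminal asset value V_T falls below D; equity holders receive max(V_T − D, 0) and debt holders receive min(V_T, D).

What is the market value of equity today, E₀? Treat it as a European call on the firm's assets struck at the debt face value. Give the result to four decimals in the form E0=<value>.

d₁ = [ln(V₀/D) + (r + σ²/2)T] / (σ√T)
   = [ln(297.7757/107.9344) + (0.0432 + 0.5·0.4954²)·5.1014] / (0.4954·√5.1014)
   = [1.014817 + 0.846376] / 1.118924 = 1.663377
d₂ = d₁ − σ√T = 1.663377 − 1.118924 = 0.544453
N(d₁) = 0.951882,  N(d₂) = 0.706935,  e^(−rT) = 0.802214
E₀ = V₀·N(d₁) − D·e^(−rT)·N(d₂)
   = 297.7757·0.951882 − 107.9344·0.802214·0.706935 = 222.236198

E0=222.2362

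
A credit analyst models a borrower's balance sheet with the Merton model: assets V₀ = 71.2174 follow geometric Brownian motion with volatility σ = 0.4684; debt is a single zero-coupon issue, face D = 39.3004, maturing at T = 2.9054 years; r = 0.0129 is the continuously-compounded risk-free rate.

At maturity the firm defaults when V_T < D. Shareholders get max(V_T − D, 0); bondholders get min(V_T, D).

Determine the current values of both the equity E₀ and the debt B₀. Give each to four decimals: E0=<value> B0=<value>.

d₁ = [ln(V₀/D) + (r + σ²/2)T] / (σ√T)
   = [ln(71.2174/39.3004) + (0.0129 + 0.5·0.4684²)·2.9054] / (0.4684·√2.9054)
   = [0.594502 + 0.356200] / 0.798399 = 1.190761
d₂ = d₁ − σ√T = 1.190761 − 0.798399 = 0.392363
N(d₁) = 0.883126,  N(d₂) = 0.652605,  e^(−rT) = 0.963214
E₀ = V₀·N(d₁) − D·e^(−rT)·N(d₂)
   = 71.2174·0.883126 − 39.3004·0.963214·0.652605 = 38.189805
B₀ = V₀ − E₀ = 71.2174 − 38.189805 = 33.027595

E0=38.1898 B0=33.0276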